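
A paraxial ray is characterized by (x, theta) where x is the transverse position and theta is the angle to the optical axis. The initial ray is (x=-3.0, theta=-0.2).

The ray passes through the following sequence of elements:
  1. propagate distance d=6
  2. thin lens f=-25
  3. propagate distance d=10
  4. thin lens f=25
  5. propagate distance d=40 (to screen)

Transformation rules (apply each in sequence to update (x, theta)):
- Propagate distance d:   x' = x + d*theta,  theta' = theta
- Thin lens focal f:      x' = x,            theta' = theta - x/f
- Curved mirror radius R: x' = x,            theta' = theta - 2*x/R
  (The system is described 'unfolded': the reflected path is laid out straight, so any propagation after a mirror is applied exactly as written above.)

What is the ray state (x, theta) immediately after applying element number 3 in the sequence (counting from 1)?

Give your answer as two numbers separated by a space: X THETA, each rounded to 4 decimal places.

Initial: x=-3.0000 theta=-0.2000
After 1 (propagate distance d=6): x=-4.2000 theta=-0.2000
After 2 (thin lens f=-25): x=-4.2000 theta=-0.3680
After 3 (propagate distance d=10): x=-7.8800 theta=-0.3680
Rounded to 4 decimal places: x = -7.8800, theta = -0.3680

Answer: -7.8800 -0.3680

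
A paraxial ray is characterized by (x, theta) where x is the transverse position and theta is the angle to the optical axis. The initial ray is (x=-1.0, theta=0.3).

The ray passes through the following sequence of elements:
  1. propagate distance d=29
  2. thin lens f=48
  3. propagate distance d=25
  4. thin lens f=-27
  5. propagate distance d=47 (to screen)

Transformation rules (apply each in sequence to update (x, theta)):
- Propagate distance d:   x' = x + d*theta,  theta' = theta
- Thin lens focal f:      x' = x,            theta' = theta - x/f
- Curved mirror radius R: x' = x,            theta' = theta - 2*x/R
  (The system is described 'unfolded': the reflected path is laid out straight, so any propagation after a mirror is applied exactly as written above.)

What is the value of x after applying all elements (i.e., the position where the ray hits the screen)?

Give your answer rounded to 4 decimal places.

Initial: x=-1.0000 theta=0.3000
After 1 (propagate distance d=29): x=7.7000 theta=0.3000
After 2 (thin lens f=48): x=7.7000 theta=67/480 (≈0.1396)
After 3 (propagate distance d=25): x=5371/480 (≈11.1896) theta=67/480 (≈0.1396)
After 4 (thin lens f=-27): x=5371/480 (≈11.1896) theta=359/648 (≈0.5540)
After 5 (propagate distance d=47 (to screen)): x=482477/12960 (≈37.2282) theta=359/648 (≈0.5540)
Rounded to 4 decimal places: x = 37.2282

Answer: 37.2282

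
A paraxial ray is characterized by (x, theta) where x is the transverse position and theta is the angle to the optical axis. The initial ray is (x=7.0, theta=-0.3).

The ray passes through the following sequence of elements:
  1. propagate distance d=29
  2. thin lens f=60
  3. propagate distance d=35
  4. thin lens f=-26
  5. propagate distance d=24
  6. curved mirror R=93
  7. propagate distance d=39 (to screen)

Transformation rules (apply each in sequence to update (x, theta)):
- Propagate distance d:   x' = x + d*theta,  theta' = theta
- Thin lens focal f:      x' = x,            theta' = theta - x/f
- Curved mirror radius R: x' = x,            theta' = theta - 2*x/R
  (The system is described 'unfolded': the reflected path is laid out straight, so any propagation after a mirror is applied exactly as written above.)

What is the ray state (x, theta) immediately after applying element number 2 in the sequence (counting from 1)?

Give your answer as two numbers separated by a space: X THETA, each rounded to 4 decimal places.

Initial: x=7.0000 theta=-0.3000
After 1 (propagate distance d=29): x=-1.7000 theta=-0.3000
After 2 (thin lens f=60): x=-1.7000 theta=-163/600 (≈-0.2717)
Rounded to 4 decimal places: x = -1.7000, theta = -0.2717

Answer: -1.7000 -0.2717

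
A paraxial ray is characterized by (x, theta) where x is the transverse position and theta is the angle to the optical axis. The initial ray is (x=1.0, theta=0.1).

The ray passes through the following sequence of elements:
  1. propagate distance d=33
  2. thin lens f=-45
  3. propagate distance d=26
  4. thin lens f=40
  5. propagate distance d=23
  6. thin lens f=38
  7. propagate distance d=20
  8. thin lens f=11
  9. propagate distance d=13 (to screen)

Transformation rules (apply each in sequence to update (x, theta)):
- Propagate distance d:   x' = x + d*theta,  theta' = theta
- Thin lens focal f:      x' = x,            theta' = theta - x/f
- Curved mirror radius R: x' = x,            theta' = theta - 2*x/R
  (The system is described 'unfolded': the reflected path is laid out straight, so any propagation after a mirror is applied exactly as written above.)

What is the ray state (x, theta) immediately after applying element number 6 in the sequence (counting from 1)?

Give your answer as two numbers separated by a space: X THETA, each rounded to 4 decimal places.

Initial: x=1.0000 theta=0.1000
After 1 (propagate distance d=33): x=4.3000 theta=0.1000
After 2 (thin lens f=-45): x=4.3000 theta=44/225 (≈0.1956)
After 3 (propagate distance d=26): x=4223/450 (≈9.3844) theta=44/225 (≈0.1956)
After 4 (thin lens f=40): x=4223/450 (≈9.3844) theta=-703/18000 (≈-0.0391)
After 5 (propagate distance d=23): x=50917/6000 (≈8.4862) theta=-703/18000 (≈-0.0391)
After 6 (thin lens f=38): x=50917/6000 (≈8.4862) theta=-35893/136800 (≈-0.2624)
Rounded to 4 decimal places: x = 8.4862, theta = -0.2624

Answer: 8.4862 -0.2624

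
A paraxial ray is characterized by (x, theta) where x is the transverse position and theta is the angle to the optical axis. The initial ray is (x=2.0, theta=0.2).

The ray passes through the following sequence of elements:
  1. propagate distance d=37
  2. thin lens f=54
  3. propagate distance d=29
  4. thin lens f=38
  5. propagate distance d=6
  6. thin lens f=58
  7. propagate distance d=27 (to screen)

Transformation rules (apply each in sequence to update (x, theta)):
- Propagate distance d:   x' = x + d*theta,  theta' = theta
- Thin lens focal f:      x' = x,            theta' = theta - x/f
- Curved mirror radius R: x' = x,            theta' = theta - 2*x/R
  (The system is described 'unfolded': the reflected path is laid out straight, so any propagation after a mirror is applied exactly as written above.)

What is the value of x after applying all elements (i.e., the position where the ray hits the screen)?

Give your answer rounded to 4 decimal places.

Answer: -1.8608

Derivation:
Initial: x=2.0000 theta=0.2000
After 1 (propagate distance d=37): x=9.4000 theta=0.2000
After 2 (thin lens f=54): x=9.4000 theta=7/270 (≈0.0259)
After 3 (propagate distance d=29): x=2741/270 (≈10.1519) theta=7/270 (≈0.0259)
After 4 (thin lens f=38): x=2741/270 (≈10.1519) theta=-55/228 (≈-0.2412)
After 5 (propagate distance d=6): x=22327/2565 (≈8.7045) theta=-55/228 (≈-0.2412)
After 6 (thin lens f=58): x=22327/2565 (≈8.7045) theta=-116429/297540 (≈-0.3913)
After 7 (propagate distance d=27 (to screen)): x=-553651/297540 (≈-1.8608) theta=-116429/297540 (≈-0.3913)
Rounded to 4 decimal places: x = -1.8608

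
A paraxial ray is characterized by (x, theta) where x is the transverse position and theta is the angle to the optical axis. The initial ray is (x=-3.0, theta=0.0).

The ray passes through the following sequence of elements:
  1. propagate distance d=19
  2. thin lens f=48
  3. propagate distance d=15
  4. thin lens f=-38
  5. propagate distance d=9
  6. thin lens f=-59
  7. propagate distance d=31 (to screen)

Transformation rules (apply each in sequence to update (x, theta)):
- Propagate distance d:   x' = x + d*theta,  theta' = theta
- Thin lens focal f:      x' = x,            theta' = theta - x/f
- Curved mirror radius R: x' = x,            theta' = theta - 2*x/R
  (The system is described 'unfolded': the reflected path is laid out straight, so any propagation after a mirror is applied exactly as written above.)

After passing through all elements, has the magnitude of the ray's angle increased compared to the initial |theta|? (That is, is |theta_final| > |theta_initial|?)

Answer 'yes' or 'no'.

Initial: x=-3.0000 theta=0.0000
After 1 (propagate distance d=19): x=-3.0000 theta=0.0000
After 2 (thin lens f=48): x=-3.0000 theta=0.0625
After 3 (propagate distance d=15): x=-2.0625 theta=0.0625
After 4 (thin lens f=-38): x=-2.0625 theta=5/608 (≈0.0082)
After 5 (propagate distance d=9): x=-1209/608 (≈-1.9885) theta=5/608 (≈0.0082)
After 6 (thin lens f=-59): x=-1209/608 (≈-1.9885) theta=-457/17936 (≈-0.0255)
After 7 (propagate distance d=31 (to screen)): x=-99665/35872 (≈-2.7784) theta=-457/17936 (≈-0.0255)
|theta_initial|=0.0000 |theta_final|=457/17936 (≈0.0255) -> increased

Answer: yes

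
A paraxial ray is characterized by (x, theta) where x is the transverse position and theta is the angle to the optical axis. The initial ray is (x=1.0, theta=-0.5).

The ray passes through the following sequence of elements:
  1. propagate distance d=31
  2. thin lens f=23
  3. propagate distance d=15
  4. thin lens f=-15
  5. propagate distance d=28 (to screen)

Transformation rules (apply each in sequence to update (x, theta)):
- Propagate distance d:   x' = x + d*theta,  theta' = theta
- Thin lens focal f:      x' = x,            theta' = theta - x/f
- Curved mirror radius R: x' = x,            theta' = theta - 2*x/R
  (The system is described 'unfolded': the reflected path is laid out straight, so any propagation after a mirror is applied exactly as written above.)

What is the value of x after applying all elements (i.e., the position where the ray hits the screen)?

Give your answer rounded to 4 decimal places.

Initial: x=1.0000 theta=-0.5000
After 1 (propagate distance d=31): x=-14.5000 theta=-0.5000
After 2 (thin lens f=23): x=-14.5000 theta=3/23 (≈0.1304)
After 3 (propagate distance d=15): x=-577/46 (≈-12.5435) theta=3/23 (≈0.1304)
After 4 (thin lens f=-15): x=-577/46 (≈-12.5435) theta=-487/690 (≈-0.7058)
After 5 (propagate distance d=28 (to screen)): x=-22291/690 (≈-32.3058) theta=-487/690 (≈-0.7058)
Rounded to 4 decimal places: x = -32.3058

Answer: -32.3058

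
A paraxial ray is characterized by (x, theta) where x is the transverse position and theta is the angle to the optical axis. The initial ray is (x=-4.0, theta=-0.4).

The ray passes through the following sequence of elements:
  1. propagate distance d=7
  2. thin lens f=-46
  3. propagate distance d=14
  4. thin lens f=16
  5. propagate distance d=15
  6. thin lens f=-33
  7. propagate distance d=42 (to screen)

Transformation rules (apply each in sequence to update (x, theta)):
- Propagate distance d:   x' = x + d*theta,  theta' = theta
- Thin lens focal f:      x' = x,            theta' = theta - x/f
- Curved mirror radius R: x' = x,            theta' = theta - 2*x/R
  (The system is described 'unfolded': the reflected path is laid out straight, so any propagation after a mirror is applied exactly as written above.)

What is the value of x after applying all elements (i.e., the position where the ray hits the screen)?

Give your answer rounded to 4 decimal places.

Initial: x=-4.0000 theta=-0.4000
After 1 (propagate distance d=7): x=-6.8000 theta=-0.4000
After 2 (thin lens f=-46): x=-6.8000 theta=-63/115 (≈-0.5478)
After 3 (propagate distance d=14): x=-1664/115 (≈-14.4696) theta=-63/115 (≈-0.5478)
After 4 (thin lens f=16): x=-1664/115 (≈-14.4696) theta=41/115 (≈0.3565)
After 5 (propagate distance d=15): x=-1049/115 (≈-9.1217) theta=41/115 (≈0.3565)
After 6 (thin lens f=-33): x=-1049/115 (≈-9.1217) theta=304/3795 (≈0.0801)
After 7 (propagate distance d=42 (to screen)): x=-7283/1265 (≈-5.7573) theta=304/3795 (≈0.0801)
Rounded to 4 decimal places: x = -5.7573

Answer: -5.7573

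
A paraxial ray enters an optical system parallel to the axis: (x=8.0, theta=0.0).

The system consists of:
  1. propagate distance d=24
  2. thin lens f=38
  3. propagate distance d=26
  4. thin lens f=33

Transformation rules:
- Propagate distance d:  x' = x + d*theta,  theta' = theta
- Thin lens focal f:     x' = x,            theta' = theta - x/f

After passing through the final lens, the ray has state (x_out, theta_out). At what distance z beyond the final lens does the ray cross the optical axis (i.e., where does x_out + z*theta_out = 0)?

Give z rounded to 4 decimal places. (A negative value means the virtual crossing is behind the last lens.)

Initial: x=8.0000 theta=0.0000
After 1 (propagate distance d=24): x=8.0000 theta=0.0000
After 2 (thin lens f=38): x=8.0000 theta=-4/19 (≈-0.2105)
After 3 (propagate distance d=26): x=48/19 (≈2.5263) theta=-4/19 (≈-0.2105)
After 4 (thin lens f=33): x=48/19 (≈2.5263) theta=-60/209 (≈-0.2871)
z_focus = -x_out/theta_out = -(48/19)/(-60/209) = 8.8000
Rounded to 4 decimal places: z = 8.8000

Answer: 8.8000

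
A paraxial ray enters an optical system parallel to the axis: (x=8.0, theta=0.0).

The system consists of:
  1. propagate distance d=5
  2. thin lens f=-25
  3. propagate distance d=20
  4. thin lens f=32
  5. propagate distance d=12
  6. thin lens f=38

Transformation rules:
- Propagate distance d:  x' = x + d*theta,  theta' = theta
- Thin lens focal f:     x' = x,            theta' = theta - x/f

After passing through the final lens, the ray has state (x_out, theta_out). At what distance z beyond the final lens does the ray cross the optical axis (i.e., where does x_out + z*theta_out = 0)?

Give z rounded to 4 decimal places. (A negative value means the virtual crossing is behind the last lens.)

Initial: x=8.0000 theta=0.0000
After 1 (propagate distance d=5): x=8.0000 theta=0.0000
After 2 (thin lens f=-25): x=8.0000 theta=0.3200
After 3 (propagate distance d=20): x=14.4000 theta=0.3200
After 4 (thin lens f=32): x=14.4000 theta=-0.1300
After 5 (propagate distance d=12): x=12.8400 theta=-0.1300
After 6 (thin lens f=38): x=12.8400 theta=-889/1900 (≈-0.4679)
z_focus = -x_out/theta_out = -(12.8400)/(-889/1900) = 24396/889 ≈ 27.4421
Rounded to 4 decimal places: z = 27.4421

Answer: 27.4421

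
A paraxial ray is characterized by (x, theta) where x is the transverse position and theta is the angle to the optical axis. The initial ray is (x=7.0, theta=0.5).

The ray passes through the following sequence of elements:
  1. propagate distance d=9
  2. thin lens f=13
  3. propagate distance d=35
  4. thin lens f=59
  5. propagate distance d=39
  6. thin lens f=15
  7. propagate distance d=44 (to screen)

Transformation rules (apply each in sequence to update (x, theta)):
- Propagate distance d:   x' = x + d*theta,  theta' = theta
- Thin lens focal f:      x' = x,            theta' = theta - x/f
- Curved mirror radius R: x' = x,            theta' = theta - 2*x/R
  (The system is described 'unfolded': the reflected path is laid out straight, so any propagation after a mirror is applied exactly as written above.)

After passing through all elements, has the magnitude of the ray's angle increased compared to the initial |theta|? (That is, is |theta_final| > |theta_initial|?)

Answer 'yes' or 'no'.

Initial: x=7.0000 theta=0.5000
After 1 (propagate distance d=9): x=11.5000 theta=0.5000
After 2 (thin lens f=13): x=11.5000 theta=-5/13 (≈-0.3846)
After 3 (propagate distance d=35): x=-51/26 (≈-1.9615) theta=-5/13 (≈-0.3846)
After 4 (thin lens f=59): x=-51/26 (≈-1.9615) theta=-539/1534 (≈-0.3514)
After 5 (propagate distance d=39): x=-12015/767 (≈-15.6649) theta=-539/1534 (≈-0.3514)
After 6 (thin lens f=15): x=-12015/767 (≈-15.6649) theta=1063/1534 (≈0.6930)
After 7 (propagate distance d=44 (to screen)): x=11371/767 (≈14.8253) theta=1063/1534 (≈0.6930)
|theta_initial|=0.5000 |theta_final|=1063/1534 (≈0.6930) -> increased

Answer: yes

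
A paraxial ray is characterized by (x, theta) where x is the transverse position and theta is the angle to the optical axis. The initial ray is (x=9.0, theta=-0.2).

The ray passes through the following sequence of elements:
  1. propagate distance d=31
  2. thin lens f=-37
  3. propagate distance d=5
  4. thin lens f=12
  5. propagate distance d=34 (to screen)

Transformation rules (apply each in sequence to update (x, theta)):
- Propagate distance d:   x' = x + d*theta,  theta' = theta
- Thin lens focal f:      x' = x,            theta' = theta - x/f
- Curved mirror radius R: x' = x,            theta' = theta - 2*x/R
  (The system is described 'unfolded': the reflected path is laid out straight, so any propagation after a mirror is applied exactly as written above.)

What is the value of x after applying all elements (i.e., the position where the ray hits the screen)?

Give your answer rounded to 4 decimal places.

Initial: x=9.0000 theta=-0.2000
After 1 (propagate distance d=31): x=2.8000 theta=-0.2000
After 2 (thin lens f=-37): x=2.8000 theta=-23/185 (≈-0.1243)
After 3 (propagate distance d=5): x=403/185 (≈2.1784) theta=-23/185 (≈-0.1243)
After 4 (thin lens f=12): x=403/185 (≈2.1784) theta=-679/2220 (≈-0.3059)
After 5 (propagate distance d=34 (to screen)): x=-1825/222 (≈-8.2207) theta=-679/2220 (≈-0.3059)
Rounded to 4 decimal places: x = -8.2207

Answer: -8.2207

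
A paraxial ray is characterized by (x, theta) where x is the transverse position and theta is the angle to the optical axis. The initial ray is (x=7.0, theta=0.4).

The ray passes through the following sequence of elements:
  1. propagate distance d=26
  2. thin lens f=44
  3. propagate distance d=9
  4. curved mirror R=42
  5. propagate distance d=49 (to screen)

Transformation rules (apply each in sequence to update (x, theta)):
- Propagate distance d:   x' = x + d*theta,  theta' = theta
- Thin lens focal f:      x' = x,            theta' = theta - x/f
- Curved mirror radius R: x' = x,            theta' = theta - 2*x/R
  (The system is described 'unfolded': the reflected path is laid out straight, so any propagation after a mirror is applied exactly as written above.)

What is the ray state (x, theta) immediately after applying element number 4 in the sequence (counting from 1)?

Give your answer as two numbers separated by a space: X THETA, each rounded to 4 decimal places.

Initial: x=7.0000 theta=0.4000
After 1 (propagate distance d=26): x=17.4000 theta=0.4000
After 2 (thin lens f=44): x=17.4000 theta=1/220 (≈0.0045)
After 3 (propagate distance d=9): x=3837/220 (≈17.4409) theta=1/220 (≈0.0045)
After 4 (curved mirror R=42): x=3837/220 (≈17.4409) theta=-318/385 (≈-0.8260)
Rounded to 4 decimal places: x = 17.4409, theta = -0.8260

Answer: 17.4409 -0.8260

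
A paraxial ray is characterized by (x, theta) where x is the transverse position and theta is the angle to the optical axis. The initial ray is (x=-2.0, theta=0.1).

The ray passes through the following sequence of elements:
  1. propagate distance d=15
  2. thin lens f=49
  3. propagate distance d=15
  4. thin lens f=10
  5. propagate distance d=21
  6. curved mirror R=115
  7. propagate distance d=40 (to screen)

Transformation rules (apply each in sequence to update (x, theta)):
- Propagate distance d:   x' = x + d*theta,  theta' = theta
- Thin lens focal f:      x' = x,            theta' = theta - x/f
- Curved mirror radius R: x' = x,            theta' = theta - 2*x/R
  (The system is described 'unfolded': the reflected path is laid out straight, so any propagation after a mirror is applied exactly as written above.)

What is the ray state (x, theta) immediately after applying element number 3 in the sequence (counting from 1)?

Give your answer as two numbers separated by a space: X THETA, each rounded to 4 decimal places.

Answer: 1.1531 0.1102

Derivation:
Initial: x=-2.0000 theta=0.1000
After 1 (propagate distance d=15): x=-0.5000 theta=0.1000
After 2 (thin lens f=49): x=-0.5000 theta=27/245 (≈0.1102)
After 3 (propagate distance d=15): x=113/98 (≈1.1531) theta=27/245 (≈0.1102)
Rounded to 4 decimal places: x = 1.1531, theta = 0.1102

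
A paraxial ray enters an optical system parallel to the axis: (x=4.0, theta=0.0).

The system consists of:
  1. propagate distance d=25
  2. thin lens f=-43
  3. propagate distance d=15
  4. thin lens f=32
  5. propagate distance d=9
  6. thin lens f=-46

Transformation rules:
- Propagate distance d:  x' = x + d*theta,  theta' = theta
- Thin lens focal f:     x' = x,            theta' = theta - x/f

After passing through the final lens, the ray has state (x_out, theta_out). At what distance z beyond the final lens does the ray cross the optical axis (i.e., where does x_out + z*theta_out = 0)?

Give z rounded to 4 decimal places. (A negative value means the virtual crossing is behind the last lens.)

Answer: -175.1455

Derivation:
Initial: x=4.0000 theta=0.0000
After 1 (propagate distance d=25): x=4.0000 theta=0.0000
After 2 (thin lens f=-43): x=4.0000 theta=4/43 (≈0.0930)
After 3 (propagate distance d=15): x=232/43 (≈5.3953) theta=4/43 (≈0.0930)
After 4 (thin lens f=32): x=232/43 (≈5.3953) theta=-13/172 (≈-0.0756)
After 5 (propagate distance d=9): x=811/172 (≈4.7151) theta=-13/172 (≈-0.0756)
After 6 (thin lens f=-46): x=811/172 (≈4.7151) theta=213/7912 (≈0.0269)
z_focus = -x_out/theta_out = -(811/172)/(213/7912) = -37306/213 ≈ -175.1455
Rounded to 4 decimal places: z = -175.1455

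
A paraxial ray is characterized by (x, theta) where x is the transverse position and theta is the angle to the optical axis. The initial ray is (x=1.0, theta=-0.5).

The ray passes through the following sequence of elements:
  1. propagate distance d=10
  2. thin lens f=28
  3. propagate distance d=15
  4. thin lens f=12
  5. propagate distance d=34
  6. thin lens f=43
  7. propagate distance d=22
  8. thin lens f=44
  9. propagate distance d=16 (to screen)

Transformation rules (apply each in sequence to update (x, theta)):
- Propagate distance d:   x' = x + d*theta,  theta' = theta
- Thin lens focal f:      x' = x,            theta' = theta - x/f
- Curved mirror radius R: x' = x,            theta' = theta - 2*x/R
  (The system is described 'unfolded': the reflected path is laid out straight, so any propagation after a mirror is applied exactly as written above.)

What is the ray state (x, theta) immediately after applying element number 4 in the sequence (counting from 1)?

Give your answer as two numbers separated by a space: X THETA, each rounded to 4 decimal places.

Answer: -9.3571 0.4226

Derivation:
Initial: x=1.0000 theta=-0.5000
After 1 (propagate distance d=10): x=-4.0000 theta=-0.5000
After 2 (thin lens f=28): x=-4.0000 theta=-5/14 (≈-0.3571)
After 3 (propagate distance d=15): x=-131/14 (≈-9.3571) theta=-5/14 (≈-0.3571)
After 4 (thin lens f=12): x=-131/14 (≈-9.3571) theta=71/168 (≈0.4226)
Rounded to 4 decimal places: x = -9.3571, theta = 0.4226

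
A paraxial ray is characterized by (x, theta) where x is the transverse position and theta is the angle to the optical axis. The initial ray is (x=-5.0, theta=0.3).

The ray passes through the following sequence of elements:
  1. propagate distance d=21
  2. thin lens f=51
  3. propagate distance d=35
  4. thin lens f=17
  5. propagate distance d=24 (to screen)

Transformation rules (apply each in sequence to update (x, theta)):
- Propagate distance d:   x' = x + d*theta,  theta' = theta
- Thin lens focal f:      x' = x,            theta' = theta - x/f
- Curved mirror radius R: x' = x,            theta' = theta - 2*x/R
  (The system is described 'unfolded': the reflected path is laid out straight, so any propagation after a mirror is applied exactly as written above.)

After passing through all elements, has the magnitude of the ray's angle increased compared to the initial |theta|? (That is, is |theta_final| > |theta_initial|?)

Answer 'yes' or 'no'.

Initial: x=-5.0000 theta=0.3000
After 1 (propagate distance d=21): x=1.3000 theta=0.3000
After 2 (thin lens f=51): x=1.3000 theta=14/51 (≈0.2745)
After 3 (propagate distance d=35): x=5563/510 (≈10.9078) theta=14/51 (≈0.2745)
After 4 (thin lens f=17): x=5563/510 (≈10.9078) theta=-1061/2890 (≈-0.3671)
After 5 (propagate distance d=24 (to screen)): x=18179/8670 (≈2.0968) theta=-1061/2890 (≈-0.3671)
|theta_initial|=0.3000 |theta_final|=1061/2890 (≈0.3671) -> increased

Answer: yes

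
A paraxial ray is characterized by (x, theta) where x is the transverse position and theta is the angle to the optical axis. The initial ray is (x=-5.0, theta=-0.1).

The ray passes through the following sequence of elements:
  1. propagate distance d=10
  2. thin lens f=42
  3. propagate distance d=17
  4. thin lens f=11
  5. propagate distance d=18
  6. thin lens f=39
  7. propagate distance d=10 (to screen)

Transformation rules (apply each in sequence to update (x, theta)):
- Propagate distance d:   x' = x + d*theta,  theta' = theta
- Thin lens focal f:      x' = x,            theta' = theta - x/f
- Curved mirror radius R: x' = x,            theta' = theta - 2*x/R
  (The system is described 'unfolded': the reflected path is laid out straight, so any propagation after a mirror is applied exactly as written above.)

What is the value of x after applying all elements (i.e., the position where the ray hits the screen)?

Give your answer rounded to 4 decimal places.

Answer: 8.2888

Derivation:
Initial: x=-5.0000 theta=-0.1000
After 1 (propagate distance d=10): x=-6.0000 theta=-0.1000
After 2 (thin lens f=42): x=-6.0000 theta=3/70 (≈0.0429)
After 3 (propagate distance d=17): x=-369/70 (≈-5.2714) theta=3/70 (≈0.0429)
After 4 (thin lens f=11): x=-369/70 (≈-5.2714) theta=201/385 (≈0.5221)
After 5 (propagate distance d=18): x=3177/770 (≈4.1260) theta=201/385 (≈0.5221)
After 6 (thin lens f=39): x=3177/770 (≈4.1260) theta=4167/10010 (≈0.4163)
After 7 (propagate distance d=10 (to screen)): x=11853/1430 (≈8.2888) theta=4167/10010 (≈0.4163)
Rounded to 4 decimal places: x = 8.2888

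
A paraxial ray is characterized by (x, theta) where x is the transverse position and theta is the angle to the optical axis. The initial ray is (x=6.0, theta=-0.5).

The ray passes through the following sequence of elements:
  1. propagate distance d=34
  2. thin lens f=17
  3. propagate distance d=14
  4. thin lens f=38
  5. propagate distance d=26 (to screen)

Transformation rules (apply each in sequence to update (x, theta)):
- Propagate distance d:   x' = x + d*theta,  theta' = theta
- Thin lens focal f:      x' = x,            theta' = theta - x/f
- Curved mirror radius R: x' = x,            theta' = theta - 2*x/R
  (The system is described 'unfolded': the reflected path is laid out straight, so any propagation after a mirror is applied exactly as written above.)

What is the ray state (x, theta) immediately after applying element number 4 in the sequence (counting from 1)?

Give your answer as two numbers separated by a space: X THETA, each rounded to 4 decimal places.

Initial: x=6.0000 theta=-0.5000
After 1 (propagate distance d=34): x=-11.0000 theta=-0.5000
After 2 (thin lens f=17): x=-11.0000 theta=5/34 (≈0.1471)
After 3 (propagate distance d=14): x=-152/17 (≈-8.9412) theta=5/34 (≈0.1471)
After 4 (thin lens f=38): x=-152/17 (≈-8.9412) theta=13/34 (≈0.3824)
Rounded to 4 decimal places: x = -8.9412, theta = 0.3824

Answer: -8.9412 0.3824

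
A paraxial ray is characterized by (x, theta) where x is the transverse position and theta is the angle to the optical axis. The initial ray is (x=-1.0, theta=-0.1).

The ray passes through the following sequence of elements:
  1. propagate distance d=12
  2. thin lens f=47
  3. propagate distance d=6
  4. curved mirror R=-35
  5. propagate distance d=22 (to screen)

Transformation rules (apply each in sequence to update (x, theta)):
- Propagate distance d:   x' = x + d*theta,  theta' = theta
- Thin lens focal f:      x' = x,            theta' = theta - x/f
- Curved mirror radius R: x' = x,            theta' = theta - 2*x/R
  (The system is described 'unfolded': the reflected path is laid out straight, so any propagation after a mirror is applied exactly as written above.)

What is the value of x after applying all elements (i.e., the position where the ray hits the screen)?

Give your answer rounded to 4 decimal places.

Answer: -6.8563

Derivation:
Initial: x=-1.0000 theta=-0.1000
After 1 (propagate distance d=12): x=-2.2000 theta=-0.1000
After 2 (thin lens f=47): x=-2.2000 theta=-5/94 (≈-0.0532)
After 3 (propagate distance d=6): x=-592/235 (≈-2.5191) theta=-5/94 (≈-0.0532)
After 4 (curved mirror R=-35): x=-592/235 (≈-2.5191) theta=-69/350 (≈-0.1971)
After 5 (propagate distance d=22 (to screen)): x=-56393/8225 (≈-6.8563) theta=-69/350 (≈-0.1971)
Rounded to 4 decimal places: x = -6.8563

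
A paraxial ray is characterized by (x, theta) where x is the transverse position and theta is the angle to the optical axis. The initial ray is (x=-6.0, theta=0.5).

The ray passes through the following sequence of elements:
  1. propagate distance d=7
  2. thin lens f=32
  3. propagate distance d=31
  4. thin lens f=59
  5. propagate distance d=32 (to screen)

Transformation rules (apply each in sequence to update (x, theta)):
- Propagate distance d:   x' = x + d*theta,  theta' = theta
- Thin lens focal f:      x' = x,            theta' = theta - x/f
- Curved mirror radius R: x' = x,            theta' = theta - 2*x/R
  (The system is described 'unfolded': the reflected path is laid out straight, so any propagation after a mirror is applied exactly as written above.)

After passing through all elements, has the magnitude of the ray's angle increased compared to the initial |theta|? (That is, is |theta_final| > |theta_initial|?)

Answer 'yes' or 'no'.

Initial: x=-6.0000 theta=0.5000
After 1 (propagate distance d=7): x=-2.5000 theta=0.5000
After 2 (thin lens f=32): x=-2.5000 theta=37/64 (≈0.5781)
After 3 (propagate distance d=31): x=987/64 (≈15.4219) theta=37/64 (≈0.5781)
After 4 (thin lens f=59): x=987/64 (≈15.4219) theta=299/944 (≈0.3167)
After 5 (propagate distance d=32 (to screen)): x=96505/3776 (≈25.5575) theta=299/944 (≈0.3167)
|theta_initial|=0.5000 |theta_final|=299/944 (≈0.3167) -> not increased

Answer: no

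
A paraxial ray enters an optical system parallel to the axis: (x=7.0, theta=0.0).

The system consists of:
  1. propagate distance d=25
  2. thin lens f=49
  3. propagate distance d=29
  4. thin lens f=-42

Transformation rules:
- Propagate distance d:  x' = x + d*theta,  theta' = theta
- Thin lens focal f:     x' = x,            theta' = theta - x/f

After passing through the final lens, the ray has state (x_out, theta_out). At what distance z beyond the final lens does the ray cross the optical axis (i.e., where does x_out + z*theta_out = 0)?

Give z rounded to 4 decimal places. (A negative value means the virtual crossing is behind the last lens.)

Initial: x=7.0000 theta=0.0000
After 1 (propagate distance d=25): x=7.0000 theta=0.0000
After 2 (thin lens f=49): x=7.0000 theta=-1/7 (≈-0.1429)
After 3 (propagate distance d=29): x=20/7 (≈2.8571) theta=-1/7 (≈-0.1429)
After 4 (thin lens f=-42): x=20/7 (≈2.8571) theta=-11/147 (≈-0.0748)
z_focus = -x_out/theta_out = -(20/7)/(-11/147) = 420/11 ≈ 38.1818
Rounded to 4 decimal places: z = 38.1818

Answer: 38.1818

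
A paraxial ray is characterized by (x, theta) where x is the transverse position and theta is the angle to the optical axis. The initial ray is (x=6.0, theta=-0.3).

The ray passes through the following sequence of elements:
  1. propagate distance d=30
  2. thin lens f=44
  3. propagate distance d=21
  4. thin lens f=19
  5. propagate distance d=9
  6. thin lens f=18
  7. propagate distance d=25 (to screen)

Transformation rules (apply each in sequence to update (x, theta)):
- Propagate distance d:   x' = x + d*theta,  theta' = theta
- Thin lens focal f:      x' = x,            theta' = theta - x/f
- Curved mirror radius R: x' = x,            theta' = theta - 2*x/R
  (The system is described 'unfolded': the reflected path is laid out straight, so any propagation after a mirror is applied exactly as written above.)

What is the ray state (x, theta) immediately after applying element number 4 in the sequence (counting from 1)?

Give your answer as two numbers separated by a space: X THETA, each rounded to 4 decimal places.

Initial: x=6.0000 theta=-0.3000
After 1 (propagate distance d=30): x=-3.0000 theta=-0.3000
After 2 (thin lens f=44): x=-3.0000 theta=-51/220 (≈-0.2318)
After 3 (propagate distance d=21): x=-1731/220 (≈-7.8682) theta=-51/220 (≈-0.2318)
After 4 (thin lens f=19): x=-1731/220 (≈-7.8682) theta=381/2090 (≈0.1823)
Rounded to 4 decimal places: x = -7.8682, theta = 0.1823

Answer: -7.8682 0.1823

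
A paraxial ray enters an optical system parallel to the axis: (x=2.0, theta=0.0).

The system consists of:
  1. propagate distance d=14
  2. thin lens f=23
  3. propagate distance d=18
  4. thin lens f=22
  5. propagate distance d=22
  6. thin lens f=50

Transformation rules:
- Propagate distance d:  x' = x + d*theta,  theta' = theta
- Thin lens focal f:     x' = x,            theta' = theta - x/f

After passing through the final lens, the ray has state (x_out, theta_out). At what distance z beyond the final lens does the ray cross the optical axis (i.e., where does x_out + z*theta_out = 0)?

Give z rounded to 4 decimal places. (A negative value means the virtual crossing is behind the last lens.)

Answer: -27.9446

Derivation:
Initial: x=2.0000 theta=0.0000
After 1 (propagate distance d=14): x=2.0000 theta=0.0000
After 2 (thin lens f=23): x=2.0000 theta=-2/23 (≈-0.0870)
After 3 (propagate distance d=18): x=10/23 (≈0.4348) theta=-2/23 (≈-0.0870)
After 4 (thin lens f=22): x=10/23 (≈0.4348) theta=-27/253 (≈-0.1067)
After 5 (propagate distance d=22): x=-44/23 (≈-1.9130) theta=-27/253 (≈-0.1067)
After 6 (thin lens f=50): x=-44/23 (≈-1.9130) theta=-433/6325 (≈-0.0685)
z_focus = -x_out/theta_out = -(-44/23)/(-433/6325) = -12100/433 ≈ -27.9446
Rounded to 4 decimal places: z = -27.9446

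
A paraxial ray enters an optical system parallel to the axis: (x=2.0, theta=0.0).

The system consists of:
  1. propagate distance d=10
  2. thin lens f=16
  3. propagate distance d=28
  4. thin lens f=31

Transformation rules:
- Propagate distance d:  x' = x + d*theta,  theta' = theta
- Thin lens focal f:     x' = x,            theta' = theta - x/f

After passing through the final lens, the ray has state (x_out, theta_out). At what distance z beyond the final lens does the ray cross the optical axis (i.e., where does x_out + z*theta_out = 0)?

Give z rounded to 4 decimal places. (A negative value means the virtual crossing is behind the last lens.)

Initial: x=2.0000 theta=0.0000
After 1 (propagate distance d=10): x=2.0000 theta=0.0000
After 2 (thin lens f=16): x=2.0000 theta=-0.1250
After 3 (propagate distance d=28): x=-1.5000 theta=-0.1250
After 4 (thin lens f=31): x=-1.5000 theta=-19/248 (≈-0.0766)
z_focus = -x_out/theta_out = -(-1.5000)/(-19/248) = -372/19 ≈ -19.5789
Rounded to 4 decimal places: z = -19.5789

Answer: -19.5789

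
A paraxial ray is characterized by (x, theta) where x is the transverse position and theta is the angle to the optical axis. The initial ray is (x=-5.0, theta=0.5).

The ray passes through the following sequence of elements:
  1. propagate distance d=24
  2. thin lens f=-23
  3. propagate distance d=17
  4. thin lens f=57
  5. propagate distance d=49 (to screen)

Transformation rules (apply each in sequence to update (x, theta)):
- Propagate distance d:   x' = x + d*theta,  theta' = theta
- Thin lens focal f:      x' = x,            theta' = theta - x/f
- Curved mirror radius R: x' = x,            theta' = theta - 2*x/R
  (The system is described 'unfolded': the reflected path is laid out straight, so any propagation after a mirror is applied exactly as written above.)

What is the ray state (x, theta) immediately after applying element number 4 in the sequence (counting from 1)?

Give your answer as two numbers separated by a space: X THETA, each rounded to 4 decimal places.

Initial: x=-5.0000 theta=0.5000
After 1 (propagate distance d=24): x=7.0000 theta=0.5000
After 2 (thin lens f=-23): x=7.0000 theta=37/46 (≈0.8043)
After 3 (propagate distance d=17): x=951/46 (≈20.6739) theta=37/46 (≈0.8043)
After 4 (thin lens f=57): x=951/46 (≈20.6739) theta=193/437 (≈0.4416)
Rounded to 4 decimal places: x = 20.6739, theta = 0.4416

Answer: 20.6739 0.4416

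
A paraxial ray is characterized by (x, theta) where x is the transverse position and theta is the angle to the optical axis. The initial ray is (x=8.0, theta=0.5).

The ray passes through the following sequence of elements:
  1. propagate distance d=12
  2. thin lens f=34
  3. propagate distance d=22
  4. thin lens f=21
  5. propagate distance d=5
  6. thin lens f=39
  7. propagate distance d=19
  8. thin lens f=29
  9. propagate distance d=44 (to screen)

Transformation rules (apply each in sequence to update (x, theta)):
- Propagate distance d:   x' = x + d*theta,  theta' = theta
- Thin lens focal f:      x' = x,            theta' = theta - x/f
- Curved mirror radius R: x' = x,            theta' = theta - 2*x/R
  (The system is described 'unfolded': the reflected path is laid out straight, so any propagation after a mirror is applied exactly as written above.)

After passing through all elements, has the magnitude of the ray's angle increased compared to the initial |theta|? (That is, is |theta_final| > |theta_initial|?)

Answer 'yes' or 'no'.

Initial: x=8.0000 theta=0.5000
After 1 (propagate distance d=12): x=14.0000 theta=0.5000
After 2 (thin lens f=34): x=14.0000 theta=3/34 (≈0.0882)
After 3 (propagate distance d=22): x=271/17 (≈15.9412) theta=3/34 (≈0.0882)
After 4 (thin lens f=21): x=271/17 (≈15.9412) theta=-479/714 (≈-0.6709)
After 5 (propagate distance d=5): x=8987/714 (≈12.5868) theta=-479/714 (≈-0.6709)
After 6 (thin lens f=39): x=8987/714 (≈12.5868) theta=-13834/13923 (≈-0.9936)
After 7 (propagate distance d=19): x=-175199/27846 (≈-6.2917) theta=-13834/13923 (≈-0.9936)
After 8 (thin lens f=29): x=-175199/27846 (≈-6.2917) theta=-627173/807534 (≈-0.7767)
After 9 (propagate distance d=44 (to screen)): x=-32676383/807534 (≈-40.4644) theta=-627173/807534 (≈-0.7767)
|theta_initial|=0.5000 |theta_final|=627173/807534 (≈0.7767) -> increased

Answer: yes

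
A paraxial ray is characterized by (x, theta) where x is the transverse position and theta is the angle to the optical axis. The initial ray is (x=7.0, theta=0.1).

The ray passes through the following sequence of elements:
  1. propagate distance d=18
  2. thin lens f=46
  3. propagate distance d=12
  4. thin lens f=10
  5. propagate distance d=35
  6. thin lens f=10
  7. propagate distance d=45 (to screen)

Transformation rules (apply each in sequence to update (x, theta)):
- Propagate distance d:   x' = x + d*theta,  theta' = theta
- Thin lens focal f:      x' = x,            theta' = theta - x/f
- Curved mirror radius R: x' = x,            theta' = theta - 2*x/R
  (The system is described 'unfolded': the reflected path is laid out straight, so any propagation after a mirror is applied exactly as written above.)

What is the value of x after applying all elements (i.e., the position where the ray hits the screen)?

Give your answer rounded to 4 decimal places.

Initial: x=7.0000 theta=0.1000
After 1 (propagate distance d=18): x=8.8000 theta=0.1000
After 2 (thin lens f=46): x=8.8000 theta=-21/230 (≈-0.0913)
After 3 (propagate distance d=12): x=886/115 (≈7.7043) theta=-21/230 (≈-0.0913)
After 4 (thin lens f=10): x=886/115 (≈7.7043) theta=-991/1150 (≈-0.8617)
After 5 (propagate distance d=35): x=-1033/46 (≈-22.4565) theta=-991/1150 (≈-0.8617)
After 6 (thin lens f=10): x=-1033/46 (≈-22.4565) theta=3183/2300 (≈1.3839)
After 7 (propagate distance d=45 (to screen)): x=18317/460 (≈39.8196) theta=3183/2300 (≈1.3839)
Rounded to 4 decimal places: x = 39.8196

Answer: 39.8196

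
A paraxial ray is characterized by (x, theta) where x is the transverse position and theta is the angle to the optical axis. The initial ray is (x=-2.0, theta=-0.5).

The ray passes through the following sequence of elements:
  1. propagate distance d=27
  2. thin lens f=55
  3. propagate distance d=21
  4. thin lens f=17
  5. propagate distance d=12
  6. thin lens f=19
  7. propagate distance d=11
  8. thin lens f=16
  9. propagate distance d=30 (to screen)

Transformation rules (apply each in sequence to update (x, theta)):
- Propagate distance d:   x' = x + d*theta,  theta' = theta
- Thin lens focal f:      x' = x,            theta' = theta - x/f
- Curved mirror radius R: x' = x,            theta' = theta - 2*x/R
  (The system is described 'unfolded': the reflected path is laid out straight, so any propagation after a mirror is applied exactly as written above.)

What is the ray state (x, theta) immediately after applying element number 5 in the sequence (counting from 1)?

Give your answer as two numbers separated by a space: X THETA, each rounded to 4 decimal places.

Initial: x=-2.0000 theta=-0.5000
After 1 (propagate distance d=27): x=-15.5000 theta=-0.5000
After 2 (thin lens f=55): x=-15.5000 theta=-12/55 (≈-0.2182)
After 3 (propagate distance d=21): x=-2209/110 (≈-20.0818) theta=-12/55 (≈-0.2182)
After 4 (thin lens f=17): x=-2209/110 (≈-20.0818) theta=1801/1870 (≈0.9631)
After 5 (propagate distance d=12): x=-15941/1870 (≈-8.5246) theta=1801/1870 (≈0.9631)
Rounded to 4 decimal places: x = -8.5246, theta = 0.9631

Answer: -8.5246 0.9631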